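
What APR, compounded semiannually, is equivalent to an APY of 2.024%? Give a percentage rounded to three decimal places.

(1 + r/2)^2 − 1 = 0.02024, so 1 + r/2 = 1.02024^(1/2).
r/2 = 0.010069, so r = 0.020139 = 2.014%.

2.014%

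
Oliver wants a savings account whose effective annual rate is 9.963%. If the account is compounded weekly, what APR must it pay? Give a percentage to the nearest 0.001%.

(1 + r/52)^52 − 1 = 0.09963, so 1 + r/52 = 1.09963^(1/52).
r/52 = 0.001828, so r = 0.095061 = 9.506%.

9.506%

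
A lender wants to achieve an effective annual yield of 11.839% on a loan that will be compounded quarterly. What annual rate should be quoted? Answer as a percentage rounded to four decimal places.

11.3470%

(1 + r/4)^4 − 1 = 0.11839, so 1 + r/4 = 1.11839^(1/4).
r/4 = 0.028367, so r = 0.113470 = 11.3470%.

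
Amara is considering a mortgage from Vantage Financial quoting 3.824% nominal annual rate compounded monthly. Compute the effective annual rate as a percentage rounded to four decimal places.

3.8917%

EAR = (1 + 0.03824/12)^12 − 1.
= (1 + 0.003187)^12 − 1 = 1.038917 − 1 = 3.8917%.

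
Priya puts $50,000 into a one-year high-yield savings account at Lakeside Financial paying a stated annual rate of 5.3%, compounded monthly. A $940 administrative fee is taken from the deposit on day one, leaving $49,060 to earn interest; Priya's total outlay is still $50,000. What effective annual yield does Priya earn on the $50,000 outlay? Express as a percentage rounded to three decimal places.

3.449%

Value after one year: 49,060 × (1 + 0.053/12)^12 = 49,060 × 1.054307 = $51,724.28.
Effective yield on the $50,000 outlay: 51,724.28 / 50,000 − 1 = 0.034486 = 3.449%.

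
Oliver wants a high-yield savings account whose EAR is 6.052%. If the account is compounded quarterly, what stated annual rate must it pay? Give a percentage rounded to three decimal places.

5.919%

(1 + r/4)^4 − 1 = 0.06052, so 1 + r/4 = 1.06052^(1/4).
r/4 = 0.014798, so r = 0.059193 = 5.919%.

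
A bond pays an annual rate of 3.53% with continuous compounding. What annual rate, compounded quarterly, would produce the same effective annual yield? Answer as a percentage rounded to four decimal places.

3.5456%

EAR under continuous compounding: e^0.0353 − 1 = 0.035930.
Solve (1 + r/4)^4 = 1.035930: r/4 = 1.035930^(1/4) − 1 = 0.008864, so r = 0.035456 = 3.5456%.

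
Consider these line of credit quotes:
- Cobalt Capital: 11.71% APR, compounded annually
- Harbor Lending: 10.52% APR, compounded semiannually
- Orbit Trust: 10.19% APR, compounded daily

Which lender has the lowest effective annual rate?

Cobalt Capital: compounded annually, EAR = 11.710%
Harbor Lending: (1 + 0.1052/2)^2 − 1 = 10.797%
Orbit Trust: (1 + 0.1019/365)^365 − 1 = 10.726%
The lowest effective annual rate is Orbit Trust at 10.726%.

Orbit Trust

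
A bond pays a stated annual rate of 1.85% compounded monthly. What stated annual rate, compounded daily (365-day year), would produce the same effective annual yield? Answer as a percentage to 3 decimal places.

EAR = (1 + 0.0185/12)^12 − 1 = 0.018658.
Solve (1 + r/365)^365 = 1.018658: r/365 = 1.018658^(1/365) − 1 = 0.000051, so r = 0.018486 = 1.849%.

1.849%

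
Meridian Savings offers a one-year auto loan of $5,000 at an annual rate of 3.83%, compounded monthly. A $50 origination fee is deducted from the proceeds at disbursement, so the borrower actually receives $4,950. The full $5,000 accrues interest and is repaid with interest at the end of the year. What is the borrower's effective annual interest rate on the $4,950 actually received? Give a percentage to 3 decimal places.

4.947%

Amount owed after one year: 5,000 × (1 + 0.0383/12)^12 = 5,000 × 1.038980 = $5,194.90.
Effective rate on net proceeds: 5,194.90 / 4,950 − 1 = 0.049474 = 4.947%.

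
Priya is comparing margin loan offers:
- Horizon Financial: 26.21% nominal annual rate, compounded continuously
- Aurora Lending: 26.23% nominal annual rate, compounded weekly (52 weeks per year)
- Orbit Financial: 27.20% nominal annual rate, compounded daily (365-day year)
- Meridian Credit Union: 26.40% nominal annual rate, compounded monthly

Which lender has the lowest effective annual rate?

Horizon Financial: e^0.2621 − 1 = 29.966%
Aurora Lending: (1 + 0.2623/52)^52 − 1 = 29.906%
Orbit Financial: (1 + 0.2720/365)^365 − 1 = 31.245%
Meridian Credit Union: (1 + 0.2640/12)^12 − 1 = 29.841%
The lowest effective annual rate is Meridian Credit Union at 29.841%.

Meridian Credit Union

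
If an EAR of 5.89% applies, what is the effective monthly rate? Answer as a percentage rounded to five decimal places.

0.47806%

The per-month rate i satisfies (1 + i)^12 = 1 + 0.0589.
i = 1.0589^(1/12) − 1 = 0.0047806 = 0.47806%.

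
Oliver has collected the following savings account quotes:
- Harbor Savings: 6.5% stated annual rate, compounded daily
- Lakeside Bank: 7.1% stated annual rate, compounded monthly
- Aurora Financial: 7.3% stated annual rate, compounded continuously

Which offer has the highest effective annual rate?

Aurora Financial

Harbor Savings: (1 + 0.065/365)^365 − 1 = 6.715%
Lakeside Bank: (1 + 0.071/12)^12 − 1 = 7.336%
Aurora Financial: e^0.073 − 1 = 7.573%
The highest effective annual rate is Aurora Financial at 7.573%.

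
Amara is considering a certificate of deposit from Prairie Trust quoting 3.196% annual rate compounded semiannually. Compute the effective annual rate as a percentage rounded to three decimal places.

3.222%

EAR = (1 + 0.03196/2)^2 − 1.
= (1 + 0.015980)^2 − 1 = 1.032215 − 1 = 3.222%.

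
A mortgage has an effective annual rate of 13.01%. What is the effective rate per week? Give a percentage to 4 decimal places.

The per-week rate i satisfies (1 + i)^52 = 1 + 0.1301.
i = 1.1301^(1/52) − 1 = 0.0023548 = 0.2355%.

0.2355%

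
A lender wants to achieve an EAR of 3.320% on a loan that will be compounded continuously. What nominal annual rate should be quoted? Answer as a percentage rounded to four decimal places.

Continuous: nominal r satisfies e^r − 1 = 0.03320.
r = ln(1 + 0.03320) = ln(1.03320) = 0.032661 = 3.2661%.

3.2661%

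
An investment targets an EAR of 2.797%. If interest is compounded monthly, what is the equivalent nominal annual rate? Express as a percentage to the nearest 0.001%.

2.762%

(1 + r/12)^12 − 1 = 0.02797, so 1 + r/12 = 1.02797^(1/12).
r/12 = 0.002301, so r = 0.027618 = 2.762%.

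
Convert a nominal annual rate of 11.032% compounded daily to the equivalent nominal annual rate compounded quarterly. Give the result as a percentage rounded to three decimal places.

11.184%

EAR = (1 + 0.11032/365)^365 − 1 = 0.116617.
Solve (1 + r/4)^4 = 1.116617: r/4 = 1.116617^(1/4) − 1 = 0.027960, so r = 0.111838 = 11.184%.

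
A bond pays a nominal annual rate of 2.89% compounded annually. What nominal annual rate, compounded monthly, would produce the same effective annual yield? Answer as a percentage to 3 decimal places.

Compounded annually, EAR = nominal = 0.028900.
Solve (1 + r/12)^12 = 1.028900: r/12 = 1.028900^(1/12) − 1 = 0.002377, so r = 0.028524 = 2.852%.

2.852%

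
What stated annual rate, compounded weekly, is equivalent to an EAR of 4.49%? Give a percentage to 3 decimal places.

4.394%

(1 + r/52)^52 − 1 = 0.0449, so 1 + r/52 = 1.0449^(1/52).
r/52 = 0.000845, so r = 0.043940 = 4.394%.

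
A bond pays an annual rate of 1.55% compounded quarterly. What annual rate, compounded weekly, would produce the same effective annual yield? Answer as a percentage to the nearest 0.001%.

EAR = (1 + 0.0155/4)^4 − 1 = 0.015590.
Solve (1 + r/52)^52 = 1.015590: r/52 = 1.015590^(1/52) − 1 = 0.000298, so r = 0.015472 = 1.547%.

1.547%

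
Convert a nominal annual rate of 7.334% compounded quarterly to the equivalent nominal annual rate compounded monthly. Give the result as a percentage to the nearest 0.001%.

EAR = (1 + 0.07334/4)^4 − 1 = 0.075382.
Solve (1 + r/12)^12 = 1.075382: r/12 = 1.075382^(1/12) − 1 = 0.006075, so r = 0.072896 = 7.290%.

7.290%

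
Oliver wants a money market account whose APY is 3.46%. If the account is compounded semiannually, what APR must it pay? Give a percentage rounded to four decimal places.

3.4306%

(1 + r/2)^2 − 1 = 0.0346, so 1 + r/2 = 1.0346^(1/2).
r/2 = 0.017153, so r = 0.034306 = 3.4306%.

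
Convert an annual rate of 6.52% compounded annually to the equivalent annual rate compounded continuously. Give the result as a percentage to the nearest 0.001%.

Compounded annually, EAR = nominal = 0.065200.
Equivalent continuous rate: r = ln(1 + 0.065200) = 0.063163 = 6.316%.

6.316%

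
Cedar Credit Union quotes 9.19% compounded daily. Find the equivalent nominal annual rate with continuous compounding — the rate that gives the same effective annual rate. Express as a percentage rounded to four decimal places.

9.1888%

EAR = (1 + 0.0919/365)^365 − 1 = 0.096243.
Equivalent continuous rate: r = ln(1 + 0.096243) = 0.091888 = 9.1888%.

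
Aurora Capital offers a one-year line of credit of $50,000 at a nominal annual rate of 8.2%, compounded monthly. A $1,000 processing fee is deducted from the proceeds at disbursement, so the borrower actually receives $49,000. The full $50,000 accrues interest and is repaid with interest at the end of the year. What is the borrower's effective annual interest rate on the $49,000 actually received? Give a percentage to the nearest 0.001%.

10.730%

Amount owed after one year: 50,000 × (1 + 0.082/12)^12 = 50,000 × 1.085153 = $54,257.66.
Effective rate on net proceeds: 54,257.66 / 49,000 − 1 = 0.107299 = 10.730%.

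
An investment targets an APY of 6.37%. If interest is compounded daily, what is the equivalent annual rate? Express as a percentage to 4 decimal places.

6.1759%

(1 + r/365)^365 − 1 = 0.0637, so 1 + r/365 = 1.0637^(1/365).
r/365 = 0.000169, so r = 0.061759 = 6.1759%.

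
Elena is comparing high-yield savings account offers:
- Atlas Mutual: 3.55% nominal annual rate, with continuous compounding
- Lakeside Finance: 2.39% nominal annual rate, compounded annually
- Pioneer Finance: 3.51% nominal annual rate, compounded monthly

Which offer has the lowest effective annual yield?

Lakeside Finance

Atlas Mutual: e^0.0355 − 1 = 3.614%
Lakeside Finance: compounded annually, EAR = 2.390%
Pioneer Finance: (1 + 0.0351/12)^12 − 1 = 3.567%
The lowest effective annual rate is Lakeside Finance at 2.390%.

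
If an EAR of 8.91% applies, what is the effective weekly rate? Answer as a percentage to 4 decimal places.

0.1643%

The per-week rate i satisfies (1 + i)^52 = 1 + 0.0891.
i = 1.0891^(1/52) − 1 = 0.0016427 = 0.1643%.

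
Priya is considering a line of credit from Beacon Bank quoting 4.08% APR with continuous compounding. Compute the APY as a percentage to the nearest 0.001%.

With continuous compounding, EAR = e^0.0408 − 1.
e^0.0408 = 1.041644, so EAR = 0.041644 = 4.164%.

4.164%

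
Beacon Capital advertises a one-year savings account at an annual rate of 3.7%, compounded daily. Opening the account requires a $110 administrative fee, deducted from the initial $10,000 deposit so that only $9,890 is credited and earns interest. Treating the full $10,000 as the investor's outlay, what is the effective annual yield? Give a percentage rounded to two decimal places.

2.63%

Value after one year: 9,890 × (1 + 0.037/365)^365 = 9,890 × 1.037691 = $10,262.76.
Effective yield on the $10,000 outlay: 10,262.76 / 10,000 − 1 = 0.026276 = 2.63%.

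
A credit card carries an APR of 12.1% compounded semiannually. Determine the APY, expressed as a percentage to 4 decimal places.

12.4660%

EAR = (1 + 0.121/2)^2 − 1.
= (1 + 0.060500)^2 − 1 = 1.124660 − 1 = 12.4660%.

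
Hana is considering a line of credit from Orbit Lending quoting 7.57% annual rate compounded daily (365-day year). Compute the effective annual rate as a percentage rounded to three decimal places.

EAR = (1 + 0.0757/365)^365 − 1.
= (1 + 0.000207)^365 − 1 = 1.078630 − 1 = 7.863%.

7.863%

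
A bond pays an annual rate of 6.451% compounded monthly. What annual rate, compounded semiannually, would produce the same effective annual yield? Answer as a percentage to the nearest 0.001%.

EAR = (1 + 0.06451/12)^12 − 1 = 0.066452.
Solve (1 + r/2)^2 = 1.066452: r/2 = 1.066452^(1/2) − 1 = 0.032692, so r = 0.065383 = 6.538%.

6.538%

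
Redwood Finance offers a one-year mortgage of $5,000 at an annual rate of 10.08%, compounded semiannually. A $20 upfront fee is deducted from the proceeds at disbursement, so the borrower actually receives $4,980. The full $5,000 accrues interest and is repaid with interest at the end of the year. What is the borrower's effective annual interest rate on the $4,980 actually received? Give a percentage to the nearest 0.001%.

Amount owed after one year: 5,000 × (1 + 0.1008/2)^2 = 5,000 × 1.103340 = $5,516.70.
Effective rate on net proceeds: 5,516.70 / 4,980 − 1 = 0.107771 = 10.777%.

10.777%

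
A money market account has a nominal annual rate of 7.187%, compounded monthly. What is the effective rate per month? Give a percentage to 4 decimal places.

0.5989%

With a nominal annual rate compounded monthly, the periodic rate is the nominal rate divided by 12.
i = 0.07187 / 12 = 0.0059892 = 0.5989%.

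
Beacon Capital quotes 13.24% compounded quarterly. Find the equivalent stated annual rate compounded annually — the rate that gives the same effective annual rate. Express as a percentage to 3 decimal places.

EAR = (1 + 0.1324/4)^4 − 1 = 0.139120.
Compounded annually, the equivalent nominal rate is the EAR itself: 13.912%.

13.912%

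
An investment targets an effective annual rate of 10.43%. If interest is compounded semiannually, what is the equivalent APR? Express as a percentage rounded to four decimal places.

10.1714%

(1 + r/2)^2 − 1 = 0.1043, so 1 + r/2 = 1.1043^(1/2).
r/2 = 0.050857, so r = 0.101714 = 10.1714%.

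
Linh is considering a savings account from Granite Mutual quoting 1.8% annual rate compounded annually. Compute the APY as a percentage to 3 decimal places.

1.800%

Annual compounding means the effective rate equals the nominal rate: 1.800%.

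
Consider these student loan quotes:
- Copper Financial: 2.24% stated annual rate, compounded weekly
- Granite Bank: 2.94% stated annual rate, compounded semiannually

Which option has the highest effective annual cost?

Granite Bank

Copper Financial: (1 + 0.0224/52)^52 − 1 = 2.265%
Granite Bank: (1 + 0.0294/2)^2 − 1 = 2.962%
The highest effective annual rate is Granite Bank at 2.962%.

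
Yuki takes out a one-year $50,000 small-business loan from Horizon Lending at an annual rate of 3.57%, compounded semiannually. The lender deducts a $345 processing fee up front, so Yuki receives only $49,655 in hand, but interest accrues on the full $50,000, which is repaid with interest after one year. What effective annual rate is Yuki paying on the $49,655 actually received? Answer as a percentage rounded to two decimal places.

Amount owed after one year: 50,000 × (1 + 0.0357/2)^2 = 50,000 × 1.036019 = $51,800.93.
Effective rate on net proceeds: 51,800.93 / 49,655 − 1 = 0.043217 = 4.32%.

4.32%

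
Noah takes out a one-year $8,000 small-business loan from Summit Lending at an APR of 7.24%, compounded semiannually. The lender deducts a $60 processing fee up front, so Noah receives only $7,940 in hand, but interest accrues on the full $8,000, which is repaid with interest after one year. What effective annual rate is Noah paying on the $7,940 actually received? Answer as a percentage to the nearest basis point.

Amount owed after one year: 8,000 × (1 + 0.0724/2)^2 = 8,000 × 1.073710 = $8,589.68.
Effective rate on net proceeds: 8,589.68 / 7,940 − 1 = 0.081824 = 8.18%.

8.18%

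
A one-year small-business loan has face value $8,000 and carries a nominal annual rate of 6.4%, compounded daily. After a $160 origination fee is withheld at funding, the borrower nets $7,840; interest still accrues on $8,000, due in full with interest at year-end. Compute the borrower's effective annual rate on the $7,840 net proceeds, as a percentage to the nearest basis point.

8.78%

Amount owed after one year: 8,000 × (1 + 0.064/365)^365 = 8,000 × 1.066086 = $8,528.69.
Effective rate on net proceeds: 8,528.69 / 7,840 − 1 = 0.087843 = 8.78%.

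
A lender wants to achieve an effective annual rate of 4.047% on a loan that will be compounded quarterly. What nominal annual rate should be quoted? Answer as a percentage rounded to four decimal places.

(1 + r/4)^4 − 1 = 0.04047, so 1 + r/4 = 1.04047^(1/4).
r/4 = 0.009967, so r = 0.039870 = 3.9870%.

3.9870%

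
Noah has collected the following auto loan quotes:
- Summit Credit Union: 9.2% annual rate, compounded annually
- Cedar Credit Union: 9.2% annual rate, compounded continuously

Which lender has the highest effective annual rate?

Cedar Credit Union

Summit Credit Union: compounded annually, EAR = 9.200%
Cedar Credit Union: e^0.092 − 1 = 9.636%
The highest effective annual rate is Cedar Credit Union at 9.636%.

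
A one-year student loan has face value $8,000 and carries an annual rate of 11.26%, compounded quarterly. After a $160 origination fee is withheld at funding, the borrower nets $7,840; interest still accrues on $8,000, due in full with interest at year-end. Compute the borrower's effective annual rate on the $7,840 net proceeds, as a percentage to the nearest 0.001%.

Amount owed after one year: 8,000 × (1 + 0.1126/4)^4 = 8,000 × 1.117444 = $8,939.56.
Effective rate on net proceeds: 8,939.56 / 7,840 − 1 = 0.140249 = 14.025%.

14.025%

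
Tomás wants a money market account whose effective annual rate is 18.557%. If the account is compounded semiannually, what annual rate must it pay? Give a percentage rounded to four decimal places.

(1 + r/2)^2 − 1 = 0.18557, so 1 + r/2 = 1.18557^(1/2).
r/2 = 0.088839, so r = 0.177678 = 17.7678%.

17.7678%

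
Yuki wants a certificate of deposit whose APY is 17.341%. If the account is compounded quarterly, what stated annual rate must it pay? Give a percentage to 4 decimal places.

16.3154%

(1 + r/4)^4 − 1 = 0.17341, so 1 + r/4 = 1.17341^(1/4).
r/4 = 0.040788, so r = 0.163154 = 16.3154%.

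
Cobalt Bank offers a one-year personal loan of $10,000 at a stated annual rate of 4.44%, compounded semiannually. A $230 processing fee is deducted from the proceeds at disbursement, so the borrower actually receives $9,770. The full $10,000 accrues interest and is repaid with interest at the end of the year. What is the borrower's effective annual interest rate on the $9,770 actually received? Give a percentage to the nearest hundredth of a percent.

Amount owed after one year: 10,000 × (1 + 0.0444/2)^2 = 10,000 × 1.044893 = $10,448.93.
Effective rate on net proceeds: 10,448.93 / 9,770 − 1 = 0.069491 = 6.95%.

6.95%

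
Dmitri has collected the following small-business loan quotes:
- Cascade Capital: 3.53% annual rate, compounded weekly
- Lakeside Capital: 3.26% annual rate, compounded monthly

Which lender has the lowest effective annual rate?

Lakeside Capital

Cascade Capital: (1 + 0.0353/52)^52 − 1 = 3.592%
Lakeside Capital: (1 + 0.0326/12)^12 − 1 = 3.309%
The lowest effective annual rate is Lakeside Capital at 3.309%.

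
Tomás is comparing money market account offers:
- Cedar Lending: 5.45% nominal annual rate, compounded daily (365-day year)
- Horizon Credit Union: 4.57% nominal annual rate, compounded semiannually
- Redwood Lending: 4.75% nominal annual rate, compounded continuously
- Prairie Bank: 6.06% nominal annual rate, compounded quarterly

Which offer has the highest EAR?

Prairie Bank

Cedar Lending: (1 + 0.0545/365)^365 − 1 = 5.601%
Horizon Credit Union: (1 + 0.0457/2)^2 − 1 = 4.622%
Redwood Lending: e^0.0475 − 1 = 4.865%
Prairie Bank: (1 + 0.0606/4)^4 − 1 = 6.199%
The highest effective annual rate is Prairie Bank at 6.199%.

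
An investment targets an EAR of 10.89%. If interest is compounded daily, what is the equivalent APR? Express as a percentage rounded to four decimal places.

10.3383%

(1 + r/365)^365 − 1 = 0.1089, so 1 + r/365 = 1.1089^(1/365).
r/365 = 0.000283, so r = 0.103383 = 10.3383%.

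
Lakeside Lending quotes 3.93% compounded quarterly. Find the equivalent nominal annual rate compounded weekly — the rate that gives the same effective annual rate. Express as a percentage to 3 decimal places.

EAR = (1 + 0.0393/4)^4 − 1 = 0.039883.
Solve (1 + r/52)^52 = 1.039883: r/52 = 1.039883^(1/52) − 1 = 0.000752, so r = 0.039123 = 3.912%.

3.912%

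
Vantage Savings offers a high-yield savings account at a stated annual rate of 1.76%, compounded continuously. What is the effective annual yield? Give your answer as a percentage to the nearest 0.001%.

With continuous compounding, EAR = e^0.0176 − 1.
e^0.0176 = 1.017756, so EAR = 0.017756 = 1.776%.

1.776%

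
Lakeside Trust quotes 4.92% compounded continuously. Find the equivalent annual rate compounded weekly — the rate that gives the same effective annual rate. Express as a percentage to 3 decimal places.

4.922%

EAR under continuous compounding: e^0.0492 − 1 = 0.050430.
Solve (1 + r/52)^52 = 1.050430: r/52 = 1.050430^(1/52) − 1 = 0.000947, so r = 0.049223 = 4.922%.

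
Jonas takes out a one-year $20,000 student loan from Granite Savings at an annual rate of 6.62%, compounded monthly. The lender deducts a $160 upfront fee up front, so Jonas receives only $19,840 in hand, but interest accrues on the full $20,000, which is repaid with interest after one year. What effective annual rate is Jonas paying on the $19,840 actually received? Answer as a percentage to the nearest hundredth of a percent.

7.69%

Amount owed after one year: 20,000 × (1 + 0.0662/12)^12 = 20,000 × 1.068246 = $21,364.92.
Effective rate on net proceeds: 21,364.92 / 19,840 − 1 = 0.076861 = 7.69%.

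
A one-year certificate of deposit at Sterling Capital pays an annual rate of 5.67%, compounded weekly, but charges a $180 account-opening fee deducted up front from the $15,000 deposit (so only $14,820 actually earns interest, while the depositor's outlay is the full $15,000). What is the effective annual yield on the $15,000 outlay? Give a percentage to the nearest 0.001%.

Value after one year: 14,820 × (1 + 0.0567/52)^52 = 14,820 × 1.058306 = $15,684.09.
Effective yield on the $15,000 outlay: 15,684.09 / 15,000 − 1 = 0.045606 = 4.561%.

4.561%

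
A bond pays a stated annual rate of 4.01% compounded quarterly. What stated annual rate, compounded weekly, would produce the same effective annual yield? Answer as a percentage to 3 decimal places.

3.992%

EAR = (1 + 0.0401/4)^4 − 1 = 0.040707.
Solve (1 + r/52)^52 = 1.040707: r/52 = 1.040707^(1/52) − 1 = 0.000768, so r = 0.039916 = 3.992%.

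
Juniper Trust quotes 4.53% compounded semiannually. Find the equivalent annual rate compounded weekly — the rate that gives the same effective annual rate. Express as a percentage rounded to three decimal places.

EAR = (1 + 0.0453/2)^2 − 1 = 0.045813.
Solve (1 + r/52)^52 = 1.045813: r/52 = 1.045813^(1/52) − 1 = 0.000862, so r = 0.044814 = 4.481%.

4.481%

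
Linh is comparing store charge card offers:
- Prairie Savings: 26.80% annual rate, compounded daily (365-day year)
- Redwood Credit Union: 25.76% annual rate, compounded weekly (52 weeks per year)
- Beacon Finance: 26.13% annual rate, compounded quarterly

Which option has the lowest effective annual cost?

Beacon Finance

Prairie Savings: (1 + 0.2680/365)^365 − 1 = 30.722%
Redwood Credit Union: (1 + 0.2576/52)^52 − 1 = 29.300%
Beacon Finance: (1 + 0.2613/4)^4 − 1 = 28.804%
The lowest effective annual rate is Beacon Finance at 28.804%.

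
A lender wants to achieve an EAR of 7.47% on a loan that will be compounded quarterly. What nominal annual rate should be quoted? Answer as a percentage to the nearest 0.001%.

(1 + r/4)^4 − 1 = 0.0747, so 1 + r/4 = 1.0747^(1/4).
r/4 = 0.018174, so r = 0.072694 = 7.269%.

7.269%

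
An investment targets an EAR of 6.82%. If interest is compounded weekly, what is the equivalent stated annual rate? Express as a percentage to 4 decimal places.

6.6017%

(1 + r/52)^52 − 1 = 0.0682, so 1 + r/52 = 1.0682^(1/52).
r/52 = 0.001270, so r = 0.066017 = 6.6017%.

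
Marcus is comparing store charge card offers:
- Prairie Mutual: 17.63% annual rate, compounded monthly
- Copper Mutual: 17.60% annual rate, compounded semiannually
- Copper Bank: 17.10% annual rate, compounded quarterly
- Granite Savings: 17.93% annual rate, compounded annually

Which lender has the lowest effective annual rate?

Granite Savings

Prairie Mutual: (1 + 0.1763/12)^12 − 1 = 19.127%
Copper Mutual: (1 + 0.1760/2)^2 − 1 = 18.374%
Copper Bank: (1 + 0.1710/4)^4 − 1 = 18.228%
Granite Savings: compounded annually, EAR = 17.930%
The lowest effective annual rate is Granite Savings at 17.930%.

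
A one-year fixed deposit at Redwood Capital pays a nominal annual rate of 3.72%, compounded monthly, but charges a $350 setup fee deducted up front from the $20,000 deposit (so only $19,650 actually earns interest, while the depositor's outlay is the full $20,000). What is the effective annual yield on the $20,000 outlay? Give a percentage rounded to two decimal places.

1.97%

Value after one year: 19,650 × (1 + 0.0372/12)^12 = 19,650 × 1.037841 = $20,393.57.
Effective yield on the $20,000 outlay: 20,393.57 / 20,000 − 1 = 0.019679 = 1.97%.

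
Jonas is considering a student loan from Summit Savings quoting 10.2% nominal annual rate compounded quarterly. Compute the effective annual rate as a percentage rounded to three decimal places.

EAR = (1 + 0.102/4)^4 − 1.
= (1 + 0.025500)^4 − 1 = 1.105968 − 1 = 10.597%.

10.597%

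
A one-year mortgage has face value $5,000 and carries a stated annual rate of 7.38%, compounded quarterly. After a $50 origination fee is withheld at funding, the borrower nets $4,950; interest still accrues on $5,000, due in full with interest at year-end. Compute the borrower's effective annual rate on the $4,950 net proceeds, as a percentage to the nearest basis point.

Amount owed after one year: 5,000 × (1 + 0.0738/4)^4 = 5,000 × 1.075868 = $5,379.34.
Effective rate on net proceeds: 5,379.34 / 4,950 − 1 = 0.086735 = 8.67%.

8.67%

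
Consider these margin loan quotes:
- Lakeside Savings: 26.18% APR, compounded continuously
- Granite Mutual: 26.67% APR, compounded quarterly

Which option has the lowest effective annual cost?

Granite Mutual

Lakeside Savings: e^0.2618 − 1 = 29.927%
Granite Mutual: (1 + 0.2667/4)^4 − 1 = 29.458%
The lowest effective annual rate is Granite Mutual at 29.458%.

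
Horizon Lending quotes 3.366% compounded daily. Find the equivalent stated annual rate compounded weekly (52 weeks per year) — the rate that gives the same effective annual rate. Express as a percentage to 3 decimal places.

3.367%

EAR = (1 + 0.03366/365)^365 − 1 = 0.034231.
Solve (1 + r/52)^52 = 1.034231: r/52 = 1.034231^(1/52) − 1 = 0.000647, so r = 0.033669 = 3.367%.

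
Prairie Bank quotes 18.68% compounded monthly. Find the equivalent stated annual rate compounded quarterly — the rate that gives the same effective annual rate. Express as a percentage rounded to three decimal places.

EAR = (1 + 0.1868/12)^12 − 1 = 0.203653.
Solve (1 + r/4)^4 = 1.203653: r/4 = 1.203653^(1/4) − 1 = 0.047431, so r = 0.189723 = 18.972%.

18.972%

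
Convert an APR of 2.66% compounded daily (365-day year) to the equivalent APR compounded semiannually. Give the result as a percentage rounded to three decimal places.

EAR = (1 + 0.0266/365)^365 − 1 = 0.026956.
Solve (1 + r/2)^2 = 1.026956: r/2 = 1.026956^(1/2) − 1 = 0.013388, so r = 0.026777 = 2.678%.

2.678%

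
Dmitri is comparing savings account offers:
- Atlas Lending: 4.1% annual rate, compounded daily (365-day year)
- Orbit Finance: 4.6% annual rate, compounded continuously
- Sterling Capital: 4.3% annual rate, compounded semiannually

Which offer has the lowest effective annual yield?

Atlas Lending

Atlas Lending: (1 + 0.041/365)^365 − 1 = 4.185%
Orbit Finance: e^0.046 − 1 = 4.707%
Sterling Capital: (1 + 0.043/2)^2 − 1 = 4.346%
The lowest effective annual rate is Atlas Lending at 4.185%.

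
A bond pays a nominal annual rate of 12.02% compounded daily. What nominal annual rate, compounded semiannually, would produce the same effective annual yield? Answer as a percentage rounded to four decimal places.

EAR = (1 + 0.1202/365)^365 − 1 = 0.127700.
Solve (1 + r/2)^2 = 1.127700: r/2 = 1.127700^(1/2) − 1 = 0.061932, so r = 0.123864 = 12.3864%.

12.3864%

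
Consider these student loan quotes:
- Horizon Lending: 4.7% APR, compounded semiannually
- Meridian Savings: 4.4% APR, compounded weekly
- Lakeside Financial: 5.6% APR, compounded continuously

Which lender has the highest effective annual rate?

Horizon Lending: (1 + 0.047/2)^2 − 1 = 4.755%
Meridian Savings: (1 + 0.044/52)^52 − 1 = 4.496%
Lakeside Financial: e^0.056 − 1 = 5.760%
The highest effective annual rate is Lakeside Financial at 5.760%.

Lakeside Financial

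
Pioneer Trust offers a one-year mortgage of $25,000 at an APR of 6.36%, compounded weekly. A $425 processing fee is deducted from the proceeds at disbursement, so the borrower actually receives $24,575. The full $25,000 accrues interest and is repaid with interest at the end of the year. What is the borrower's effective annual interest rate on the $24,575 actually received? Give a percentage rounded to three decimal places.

Amount owed after one year: 25,000 × (1 + 0.0636/52)^52 = 25,000 × 1.065625 = $26,640.62.
Effective rate on net proceeds: 26,640.62 / 24,575 − 1 = 0.084054 = 8.405%.

8.405%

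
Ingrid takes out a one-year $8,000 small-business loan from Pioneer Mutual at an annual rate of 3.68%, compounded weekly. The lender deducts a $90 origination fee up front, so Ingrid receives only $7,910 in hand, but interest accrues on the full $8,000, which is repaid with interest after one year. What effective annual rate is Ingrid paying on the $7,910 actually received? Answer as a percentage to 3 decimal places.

4.928%

Amount owed after one year: 8,000 × (1 + 0.0368/52)^52 = 8,000 × 1.037472 = $8,299.78.
Effective rate on net proceeds: 8,299.78 / 7,910 − 1 = 0.049276 = 4.928%.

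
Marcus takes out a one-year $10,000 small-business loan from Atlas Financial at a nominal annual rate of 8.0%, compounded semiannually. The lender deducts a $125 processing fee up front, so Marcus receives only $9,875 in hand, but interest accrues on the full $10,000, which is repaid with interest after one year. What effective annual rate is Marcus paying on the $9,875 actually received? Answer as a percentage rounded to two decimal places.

Amount owed after one year: 10,000 × (1 + 0.080/2)^2 = 10,000 × 1.081600 = $10,816.00.
Effective rate on net proceeds: 10,816.00 / 9,875 − 1 = 0.095291 = 9.53%.

9.53%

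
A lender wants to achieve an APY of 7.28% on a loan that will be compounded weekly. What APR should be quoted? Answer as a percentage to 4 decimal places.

(1 + r/52)^52 − 1 = 0.0728, so 1 + r/52 = 1.0728^(1/52).
r/52 = 0.001352, so r = 0.070320 = 7.0320%.

7.0320%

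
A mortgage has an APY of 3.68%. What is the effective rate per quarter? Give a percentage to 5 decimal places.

The per-quarter rate i satisfies (1 + i)^4 = 1 + 0.0368.
i = 1.0368^(1/4) − 1 = 0.0090757 = 0.90757%.

0.90757%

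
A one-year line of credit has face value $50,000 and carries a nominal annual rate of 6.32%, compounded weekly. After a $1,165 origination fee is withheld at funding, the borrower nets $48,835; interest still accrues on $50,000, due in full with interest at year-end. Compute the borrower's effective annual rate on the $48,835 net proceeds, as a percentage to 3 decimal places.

Amount owed after one year: 50,000 × (1 + 0.0632/52)^52 = 50,000 × 1.065199 = $53,259.95.
Effective rate on net proceeds: 53,259.95 / 48,835 − 1 = 0.090610 = 9.061%.

9.061%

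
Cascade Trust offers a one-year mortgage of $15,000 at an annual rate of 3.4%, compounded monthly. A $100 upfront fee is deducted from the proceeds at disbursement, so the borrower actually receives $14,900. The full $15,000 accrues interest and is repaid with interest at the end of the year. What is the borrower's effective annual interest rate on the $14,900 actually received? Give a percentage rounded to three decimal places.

Amount owed after one year: 15,000 × (1 + 0.034/12)^12 = 15,000 × 1.034535 = $15,518.02.
Effective rate on net proceeds: 15,518.02 / 14,900 − 1 = 0.041478 = 4.148%.

4.148%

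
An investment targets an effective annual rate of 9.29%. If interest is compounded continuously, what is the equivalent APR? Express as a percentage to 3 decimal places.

8.883%

Continuous: nominal r satisfies e^r − 1 = 0.0929.
r = ln(1 + 0.0929) = ln(1.0929) = 0.088835 = 8.883%.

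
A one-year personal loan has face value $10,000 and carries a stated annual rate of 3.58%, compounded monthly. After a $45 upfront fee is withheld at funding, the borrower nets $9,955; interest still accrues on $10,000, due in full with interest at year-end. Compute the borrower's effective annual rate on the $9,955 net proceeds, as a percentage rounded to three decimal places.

Amount owed after one year: 10,000 × (1 + 0.0358/12)^12 = 10,000 × 1.036393 = $10,363.93.
Effective rate on net proceeds: 10,363.93 / 9,955 − 1 = 0.041078 = 4.108%.

4.108%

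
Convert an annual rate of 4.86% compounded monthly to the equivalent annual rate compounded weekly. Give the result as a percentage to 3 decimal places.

EAR = (1 + 0.0486/12)^12 − 1 = 0.049697.
Solve (1 + r/52)^52 = 1.049697: r/52 = 1.049697^(1/52) − 1 = 0.000933, so r = 0.048524 = 4.852%.

4.852%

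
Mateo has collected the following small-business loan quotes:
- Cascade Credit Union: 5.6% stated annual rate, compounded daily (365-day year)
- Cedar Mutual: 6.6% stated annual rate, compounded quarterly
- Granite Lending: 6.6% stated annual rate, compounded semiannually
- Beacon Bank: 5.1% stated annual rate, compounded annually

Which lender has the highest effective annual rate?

Cedar Mutual

Cascade Credit Union: (1 + 0.056/365)^365 − 1 = 5.759%
Cedar Mutual: (1 + 0.066/4)^4 − 1 = 6.765%
Granite Lending: (1 + 0.066/2)^2 − 1 = 6.709%
Beacon Bank: compounded annually, EAR = 5.100%
The highest effective annual rate is Cedar Mutual at 6.765%.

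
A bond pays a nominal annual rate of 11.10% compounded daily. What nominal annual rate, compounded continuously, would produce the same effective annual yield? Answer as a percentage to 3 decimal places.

11.098%

EAR = (1 + 0.1110/365)^365 − 1 = 0.117376.
Equivalent continuous rate: r = ln(1 + 0.117376) = 0.110983 = 11.098%.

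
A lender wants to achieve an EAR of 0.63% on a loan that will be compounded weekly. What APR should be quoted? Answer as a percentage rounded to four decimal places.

(1 + r/52)^52 − 1 = 0.0063, so 1 + r/52 = 1.0063^(1/52).
r/52 = 0.000121, so r = 0.006281 = 0.6281%.

0.6281%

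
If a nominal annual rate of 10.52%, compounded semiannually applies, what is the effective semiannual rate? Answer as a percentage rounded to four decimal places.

5.2600%

With a nominal annual rate compounded semiannually, the periodic rate is the nominal rate divided by 2.
i = 0.1052 / 2 = 0.0526000 = 5.2600%.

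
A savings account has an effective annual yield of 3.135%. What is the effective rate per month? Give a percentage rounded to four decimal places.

The per-month rate i satisfies (1 + i)^12 = 1 + 0.03135.
i = 1.03135^(1/12) − 1 = 0.0025757 = 0.2576%.

0.2576%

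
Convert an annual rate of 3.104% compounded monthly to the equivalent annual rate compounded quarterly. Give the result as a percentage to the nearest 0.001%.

EAR = (1 + 0.03104/12)^12 − 1 = 0.031485.
Solve (1 + r/4)^4 = 1.031485: r/4 = 1.031485^(1/4) − 1 = 0.007780, so r = 0.031120 = 3.112%.

3.112%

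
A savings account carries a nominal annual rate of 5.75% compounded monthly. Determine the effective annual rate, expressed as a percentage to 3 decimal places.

EAR = (1 + 0.0575/12)^12 − 1.
= 1.059040 − 1 = 5.904%.

5.904%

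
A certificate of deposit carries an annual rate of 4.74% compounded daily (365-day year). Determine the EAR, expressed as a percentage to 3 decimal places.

4.854%

EAR = (1 + 0.0474/365)^365 − 1.
= (1 + 0.000130)^365 − 1 = 1.048538 − 1 = 4.854%.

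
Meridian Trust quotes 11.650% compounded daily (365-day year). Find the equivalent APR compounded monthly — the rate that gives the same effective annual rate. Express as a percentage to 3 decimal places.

EAR = (1 + 0.11650/365)^365 − 1 = 0.123537.
Solve (1 + r/12)^12 = 1.123537: r/12 = 1.123537^(1/12) − 1 = 0.009754, so r = 0.117049 = 11.705%.

11.705%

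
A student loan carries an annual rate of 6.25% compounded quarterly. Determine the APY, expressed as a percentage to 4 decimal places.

EAR = (1 + 0.0625/4)^4 − 1.
= (1 + 0.015625)^4 − 1 = 1.063980 − 1 = 6.3980%.

6.3980%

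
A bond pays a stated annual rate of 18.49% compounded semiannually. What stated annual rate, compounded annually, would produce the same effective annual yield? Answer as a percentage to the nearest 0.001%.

EAR = (1 + 0.1849/2)^2 − 1 = 0.193447.
Compounded annually, the equivalent nominal rate is the EAR itself: 19.345%.

19.345%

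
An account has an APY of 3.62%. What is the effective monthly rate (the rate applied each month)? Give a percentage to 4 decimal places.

The per-month rate i satisfies (1 + i)^12 = 1 + 0.0362.
i = 1.0362^(1/12) − 1 = 0.0029677 = 0.2968%.

0.2968%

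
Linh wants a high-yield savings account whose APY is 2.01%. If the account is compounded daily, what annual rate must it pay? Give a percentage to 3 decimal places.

(1 + r/365)^365 − 1 = 0.0201, so 1 + r/365 = 1.0201^(1/365).
r/365 = 0.000055, so r = 0.019901 = 1.990%.

1.990%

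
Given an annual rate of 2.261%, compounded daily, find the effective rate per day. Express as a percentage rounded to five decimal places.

With a nominal annual rate compounded daily, the periodic rate is the nominal rate divided by 365.
i = 0.02261 / 365 = 0.0000619 = 0.00619%.

0.00619%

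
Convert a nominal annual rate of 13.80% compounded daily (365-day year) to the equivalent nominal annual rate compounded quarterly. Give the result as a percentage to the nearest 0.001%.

14.038%

EAR = (1 + 0.1380/365)^365 − 1 = 0.147946.
Solve (1 + r/4)^4 = 1.147946: r/4 = 1.147946^(1/4) − 1 = 0.035095, so r = 0.140381 = 14.038%.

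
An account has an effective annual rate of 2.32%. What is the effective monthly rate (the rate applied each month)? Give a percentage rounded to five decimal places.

The per-month rate i satisfies (1 + i)^12 = 1 + 0.0232.
i = 1.0232^(1/12) − 1 = 0.0019131 = 0.19131%.

0.19131%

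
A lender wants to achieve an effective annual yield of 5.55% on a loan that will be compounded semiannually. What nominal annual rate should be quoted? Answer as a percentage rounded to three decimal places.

(1 + r/2)^2 − 1 = 0.0555, so 1 + r/2 = 1.0555^(1/2).
r/2 = 0.027375, so r = 0.054751 = 5.475%.

5.475%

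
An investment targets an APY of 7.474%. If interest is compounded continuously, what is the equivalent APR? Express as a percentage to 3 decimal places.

7.208%

Continuous: nominal r satisfies e^r − 1 = 0.07474.
r = ln(1 + 0.07474) = ln(1.07474) = 0.072079 = 7.208%.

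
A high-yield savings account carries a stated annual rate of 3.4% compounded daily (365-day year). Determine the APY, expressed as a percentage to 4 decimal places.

EAR = (1 + 0.034/365)^365 − 1.
= 1.034583 − 1 = 3.4583%.

3.4583%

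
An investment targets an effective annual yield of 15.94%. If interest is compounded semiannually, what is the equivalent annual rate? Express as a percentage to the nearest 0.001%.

(1 + r/2)^2 − 1 = 0.1594, so 1 + r/2 = 1.1594^(1/2).
r/2 = 0.076754, so r = 0.153509 = 15.351%.

15.351%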